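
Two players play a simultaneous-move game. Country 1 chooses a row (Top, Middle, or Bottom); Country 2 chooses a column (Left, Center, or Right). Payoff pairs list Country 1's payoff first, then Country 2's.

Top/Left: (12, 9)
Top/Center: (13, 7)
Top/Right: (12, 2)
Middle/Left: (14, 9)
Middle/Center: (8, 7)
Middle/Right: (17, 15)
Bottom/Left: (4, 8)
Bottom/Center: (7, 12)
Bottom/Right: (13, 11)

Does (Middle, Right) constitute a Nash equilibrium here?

Yes

Holding Country 2 at Right: Country 1 gets 17 from Middle, versus 12 from Top, 13 from Bottom. No profitable deviation for Country 1.
Holding Country 1 at Middle: Country 2 gets 15 from Right, versus 9 from Left, 7 from Center. No profitable deviation for Country 2 either.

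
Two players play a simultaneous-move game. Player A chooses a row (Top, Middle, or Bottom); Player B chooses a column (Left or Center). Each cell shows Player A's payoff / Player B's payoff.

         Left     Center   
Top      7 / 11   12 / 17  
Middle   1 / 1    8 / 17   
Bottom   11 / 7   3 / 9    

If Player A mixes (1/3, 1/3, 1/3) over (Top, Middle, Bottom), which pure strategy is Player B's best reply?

Center

Compute Player B's expected payoff from each pure strategy against the given mix.
Left: (1/3)·11 + (1/3)·1 + (1/3)·7 = 19/3
Center: (1/3)·17 + (1/3)·17 + (1/3)·9 = 43/3
Highest expected payoff is 43/3, from Center.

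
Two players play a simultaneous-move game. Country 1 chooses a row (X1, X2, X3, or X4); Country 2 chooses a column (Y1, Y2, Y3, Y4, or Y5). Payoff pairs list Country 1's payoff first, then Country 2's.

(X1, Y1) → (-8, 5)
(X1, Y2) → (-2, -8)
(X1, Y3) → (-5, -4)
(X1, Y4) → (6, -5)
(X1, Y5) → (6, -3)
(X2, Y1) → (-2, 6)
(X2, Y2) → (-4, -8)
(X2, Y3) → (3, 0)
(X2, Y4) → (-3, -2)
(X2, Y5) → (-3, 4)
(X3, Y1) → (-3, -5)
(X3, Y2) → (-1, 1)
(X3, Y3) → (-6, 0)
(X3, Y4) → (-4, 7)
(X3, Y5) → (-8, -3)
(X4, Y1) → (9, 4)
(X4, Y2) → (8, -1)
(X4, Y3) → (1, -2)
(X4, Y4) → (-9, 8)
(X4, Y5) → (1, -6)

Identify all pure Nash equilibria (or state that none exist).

Find each player's best response to every opponent strategy; NE are the intersections.
Country 1's best responses — vs Y1: X4 (payoff 9); vs Y2: X4 (payoff 8); vs Y3: X2 (payoff 3); vs Y4: X1 (payoff 6); vs Y5: X1 (payoff 6).
Country 2's best responses — vs X1: Y1 (payoff 5); vs X2: Y1 (payoff 6); vs X3: Y4 (payoff 7); vs X4: Y4 (payoff 8).
No cell has both players best-responding. For instance, Country 1's best reply to Y5 is X1, but against X1 Country 2 prefers Y1 over Y5.

None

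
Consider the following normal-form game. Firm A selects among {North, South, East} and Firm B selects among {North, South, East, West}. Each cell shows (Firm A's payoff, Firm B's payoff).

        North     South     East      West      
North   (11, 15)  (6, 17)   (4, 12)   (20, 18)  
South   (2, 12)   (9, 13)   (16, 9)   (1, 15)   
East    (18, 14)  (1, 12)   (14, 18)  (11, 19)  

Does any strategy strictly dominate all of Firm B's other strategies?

A strategy is strictly dominant if it gives Firm B a strictly higher payoff than every other strategy, against every choice by the opponent.
West strictly dominates: vs North: 18 > each of {15, 17, 12}; vs South: 15 > each of {12, 13, 9}; vs East: 19 > each of {14, 12, 18}.

West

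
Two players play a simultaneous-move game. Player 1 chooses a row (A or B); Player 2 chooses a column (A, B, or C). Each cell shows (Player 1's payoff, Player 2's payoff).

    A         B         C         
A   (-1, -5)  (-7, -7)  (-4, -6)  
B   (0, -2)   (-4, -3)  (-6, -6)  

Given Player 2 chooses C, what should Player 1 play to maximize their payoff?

With Player 2 fixed at C, Player 1's payoffs are: A → -4, B → -6.
The maximum is -4, achieved by A.

A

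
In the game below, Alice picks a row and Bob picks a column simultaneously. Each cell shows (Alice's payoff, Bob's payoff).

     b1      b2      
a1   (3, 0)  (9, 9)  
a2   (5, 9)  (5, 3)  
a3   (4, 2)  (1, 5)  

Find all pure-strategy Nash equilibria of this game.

(a1, b2) and (a2, b1)

Find each player's best response to every opponent strategy; NE are the intersections.
Alice's best responses — vs b1: a2 (payoff 5); vs b2: a1 (payoff 9).
Bob's best responses — vs a1: b2 (payoff 9); vs a2: b1 (payoff 9); vs a3: b2 (payoff 5).
Mutual best responses occur at (a1, b2) and (a2, b1); at each, neither player gains by switching.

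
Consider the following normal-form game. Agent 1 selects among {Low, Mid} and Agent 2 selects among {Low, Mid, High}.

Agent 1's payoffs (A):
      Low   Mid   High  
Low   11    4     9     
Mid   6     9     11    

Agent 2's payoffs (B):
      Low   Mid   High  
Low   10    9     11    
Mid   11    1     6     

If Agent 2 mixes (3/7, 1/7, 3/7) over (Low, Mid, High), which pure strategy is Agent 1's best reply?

Low

Compute Agent 1's expected payoff from each pure strategy against the given mix.
Low: (3/7)·11 + (1/7)·4 + (3/7)·9 = 64/7
Mid: (3/7)·6 + (1/7)·9 + (3/7)·11 = 60/7
Highest expected payoff is 64/7, from Low.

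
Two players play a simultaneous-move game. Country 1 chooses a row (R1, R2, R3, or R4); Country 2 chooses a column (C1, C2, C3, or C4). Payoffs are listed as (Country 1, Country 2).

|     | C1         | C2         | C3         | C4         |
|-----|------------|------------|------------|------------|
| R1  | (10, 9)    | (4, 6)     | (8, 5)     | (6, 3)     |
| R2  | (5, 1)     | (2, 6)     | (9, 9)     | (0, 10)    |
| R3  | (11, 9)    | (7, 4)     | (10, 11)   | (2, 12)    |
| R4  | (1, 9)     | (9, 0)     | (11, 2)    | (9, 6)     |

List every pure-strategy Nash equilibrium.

Check mutual best responses: a cell is a NE iff neither player can gain by unilaterally deviating.
Country 1's best responses — vs C1: R3 (payoff 11); vs C2: R4 (payoff 9); vs C3: R4 (payoff 11); vs C4: R4 (payoff 9).
Country 2's best responses — vs R1: C1 (payoff 9); vs R2: C4 (payoff 10); vs R3: C4 (payoff 12); vs R4: C1 (payoff 9).
No cell has both players best-responding. For instance, Country 1's best reply to C2 is R4, but against R4 Country 2 prefers C1 over C2.

None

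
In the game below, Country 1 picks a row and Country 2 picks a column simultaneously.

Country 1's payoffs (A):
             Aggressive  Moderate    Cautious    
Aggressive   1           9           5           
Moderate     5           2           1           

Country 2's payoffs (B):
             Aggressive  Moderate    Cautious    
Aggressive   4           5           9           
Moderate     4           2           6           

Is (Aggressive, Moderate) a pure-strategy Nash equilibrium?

No

Holding Country 2 at Moderate: Country 1 gets 9 from Aggressive, versus 2 from Moderate. No profitable deviation for Country 1.
Holding Country 1 at Aggressive: Country 2 gets 5 from Moderate but could get 9 by switching to Cautious. Country 2 has a profitable deviation.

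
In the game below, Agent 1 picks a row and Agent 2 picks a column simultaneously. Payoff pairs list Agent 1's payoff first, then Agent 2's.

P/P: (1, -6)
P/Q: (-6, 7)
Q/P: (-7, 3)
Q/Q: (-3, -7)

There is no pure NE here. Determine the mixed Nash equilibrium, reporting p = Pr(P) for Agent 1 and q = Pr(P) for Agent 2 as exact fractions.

p = 10/23, q = 3/11

In a mixed NE each player is indifferent between their pure strategies, so the opponent's mix sets the indifference.
Agent 2 indifferent between P and Q: p·(-6) + (1−p)·3 = p·7 + (1−p)·(-7) ⟹ 3 + (-9)p = (-7) + 14p ⟹ p = 10/23.
Agent 1 indifferent between P and Q: q·1 + (1−q)·(-6) = q·(-7) + (1−q)·(-3) ⟹ (-6) + 7q = (-3) + (-4)q ⟹ q = 3/11.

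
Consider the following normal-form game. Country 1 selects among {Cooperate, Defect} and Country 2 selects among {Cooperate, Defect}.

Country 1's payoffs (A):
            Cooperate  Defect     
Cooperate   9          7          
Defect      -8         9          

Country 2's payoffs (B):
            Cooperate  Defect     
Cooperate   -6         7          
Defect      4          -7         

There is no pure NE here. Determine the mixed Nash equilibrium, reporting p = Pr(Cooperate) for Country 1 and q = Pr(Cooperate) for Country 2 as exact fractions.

p = 11/24, q = 2/19

Each player's mixing probability is pinned down by making the *other* player indifferent.
Country 2 indifferent between Cooperate and Defect: p·(-6) + (1−p)·4 = p·7 + (1−p)·(-7) ⟹ 4 + (-10)p = (-7) + 14p ⟹ p = 11/24.
Country 1 indifferent between Cooperate and Defect: q·9 + (1−q)·7 = q·(-8) + (1−q)·9 ⟹ 7 + 2q = 9 + (-17)q ⟹ q = 2/19.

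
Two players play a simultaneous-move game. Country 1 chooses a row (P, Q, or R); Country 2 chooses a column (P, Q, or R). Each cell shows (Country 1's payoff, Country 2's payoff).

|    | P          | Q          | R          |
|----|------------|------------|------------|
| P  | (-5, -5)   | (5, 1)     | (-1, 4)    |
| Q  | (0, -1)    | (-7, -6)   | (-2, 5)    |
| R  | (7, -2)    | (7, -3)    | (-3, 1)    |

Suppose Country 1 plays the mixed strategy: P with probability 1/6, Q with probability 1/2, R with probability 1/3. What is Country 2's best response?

R

Country 2's best reply maximizes expected payoff against the mix.
P: (1/6)·(-5) + (1/2)·(-1) + (1/3)·(-2) = -2
Q: (1/6)·1 + (1/2)·(-6) + (1/3)·(-3) = -23/6
R: (1/6)·4 + (1/2)·5 + (1/3)·1 = 7/2
Highest expected payoff is 7/2, from R.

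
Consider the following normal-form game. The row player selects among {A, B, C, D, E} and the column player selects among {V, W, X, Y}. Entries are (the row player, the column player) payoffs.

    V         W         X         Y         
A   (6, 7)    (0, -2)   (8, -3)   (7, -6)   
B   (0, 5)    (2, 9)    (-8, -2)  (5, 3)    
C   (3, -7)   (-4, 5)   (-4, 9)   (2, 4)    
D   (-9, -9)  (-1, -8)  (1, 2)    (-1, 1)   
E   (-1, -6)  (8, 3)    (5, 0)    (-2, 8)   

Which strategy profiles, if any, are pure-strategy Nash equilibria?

(A, V)

Find each player's best response to every opponent strategy; NE are the intersections.
The row player's best responses — vs V: A (payoff 6); vs W: E (payoff 8); vs X: A (payoff 8); vs Y: A (payoff 7).
The column player's best responses — vs A: V (payoff 7); vs B: W (payoff 9); vs C: X (payoff 9); vs D: X (payoff 2); vs E: Y (payoff 8).
The only mutual best response is (A, V); neither player gains by switching there.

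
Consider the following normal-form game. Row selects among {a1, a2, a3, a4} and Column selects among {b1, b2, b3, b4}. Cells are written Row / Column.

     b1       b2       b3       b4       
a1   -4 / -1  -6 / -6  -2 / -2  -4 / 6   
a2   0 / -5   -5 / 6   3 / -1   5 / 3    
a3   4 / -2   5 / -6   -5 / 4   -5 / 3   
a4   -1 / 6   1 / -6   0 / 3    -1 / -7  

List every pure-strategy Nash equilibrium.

A profile is a Nash equilibrium when each player is best-responding to the other.
Row's best responses — vs b1: a3 (payoff 4); vs b2: a3 (payoff 5); vs b3: a2 (payoff 3); vs b4: a2 (payoff 5).
Column's best responses — vs a1: b4 (payoff 6); vs a2: b2 (payoff 6); vs a3: b3 (payoff 4); vs a4: b1 (payoff 6).
No cell has both players best-responding. For instance, Row's best reply to b2 is a3, but against a3 Column prefers b3 over b2.

No pure-strategy Nash equilibrium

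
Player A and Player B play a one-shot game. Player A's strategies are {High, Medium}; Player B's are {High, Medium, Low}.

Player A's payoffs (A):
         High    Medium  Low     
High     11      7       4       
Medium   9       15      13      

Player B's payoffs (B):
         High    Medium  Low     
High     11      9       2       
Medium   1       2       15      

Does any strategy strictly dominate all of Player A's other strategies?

Check whether one of Player A's strategies beats all alternatives regardless of what the opponent does.
High is not dominant: against Medium, Medium gives 15 > 7.
Medium is not dominant: against High, High gives 11 > 9.
No single strategy is best against every opponent action.

No strictly dominant strategy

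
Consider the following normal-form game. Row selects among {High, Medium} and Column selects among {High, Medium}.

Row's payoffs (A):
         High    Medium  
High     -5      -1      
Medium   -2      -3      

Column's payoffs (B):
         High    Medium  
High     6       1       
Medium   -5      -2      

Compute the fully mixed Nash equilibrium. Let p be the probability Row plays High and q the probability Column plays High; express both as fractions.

In a mixed NE each player is indifferent between their pure strategies, so the opponent's mix sets the indifference.
Column indifferent between High and Medium: p·6 + (1−p)·(-5) = p·1 + (1−p)·(-2) ⟹ (-5) + 11p = (-2) + 3p ⟹ p = 3/8.
Row indifferent between High and Medium: q·(-5) + (1−q)·(-1) = q·(-2) + (1−q)·(-3) ⟹ (-1) + (-4)q = (-3) + 1q ⟹ q = 2/5.

p = 3/8, q = 2/5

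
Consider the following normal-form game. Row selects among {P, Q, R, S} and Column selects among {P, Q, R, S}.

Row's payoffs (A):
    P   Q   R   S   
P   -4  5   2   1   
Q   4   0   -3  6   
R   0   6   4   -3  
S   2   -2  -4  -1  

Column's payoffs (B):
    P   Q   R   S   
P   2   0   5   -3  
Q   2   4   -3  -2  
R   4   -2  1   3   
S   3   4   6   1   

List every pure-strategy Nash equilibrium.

Check mutual best responses: a cell is a NE iff neither player can gain by unilaterally deviating.
Row's best responses — vs P: Q (payoff 4); vs Q: R (payoff 6); vs R: R (payoff 4); vs S: Q (payoff 6).
Column's best responses — vs P: R (payoff 5); vs Q: Q (payoff 4); vs R: P (payoff 4); vs S: R (payoff 6).
No cell has both players best-responding. For instance, Row's best reply to P is Q, but against Q Column prefers Q over P.

There is no pure-strategy Nash equilibrium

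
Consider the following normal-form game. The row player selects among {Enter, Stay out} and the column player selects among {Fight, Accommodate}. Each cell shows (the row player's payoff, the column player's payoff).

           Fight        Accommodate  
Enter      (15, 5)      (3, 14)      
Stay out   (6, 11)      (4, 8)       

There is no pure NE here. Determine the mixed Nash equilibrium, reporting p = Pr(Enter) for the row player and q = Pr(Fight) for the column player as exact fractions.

p = 1/4, q = 1/10

Each player's mixing probability is pinned down by making the *other* player indifferent.
The column player indifferent between Fight and Accommodate: p·5 + (1−p)·11 = p·14 + (1−p)·8 ⟹ 11 + (-6)p = 8 + 6p ⟹ p = 1/4.
The row player indifferent between Enter and Stay out: q·15 + (1−q)·3 = q·6 + (1−q)·4 ⟹ 3 + 12q = 4 + 2q ⟹ q = 1/10.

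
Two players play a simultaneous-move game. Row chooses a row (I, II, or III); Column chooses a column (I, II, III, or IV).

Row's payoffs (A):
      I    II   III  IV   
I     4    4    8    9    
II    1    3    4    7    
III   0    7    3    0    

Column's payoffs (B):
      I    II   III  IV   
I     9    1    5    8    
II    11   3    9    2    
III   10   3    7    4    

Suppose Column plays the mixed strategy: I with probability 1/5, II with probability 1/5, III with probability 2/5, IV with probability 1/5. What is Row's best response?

Compute Row's expected payoff from each pure strategy against the given mix.
I: (1/5)·4 + (1/5)·4 + (2/5)·8 + (1/5)·9 = 33/5
II: (1/5)·1 + (1/5)·3 + (2/5)·4 + (1/5)·7 = 19/5
III: (1/5)·0 + (1/5)·7 + (2/5)·3 + (1/5)·0 = 13/5
Highest expected payoff is 33/5, from I.

I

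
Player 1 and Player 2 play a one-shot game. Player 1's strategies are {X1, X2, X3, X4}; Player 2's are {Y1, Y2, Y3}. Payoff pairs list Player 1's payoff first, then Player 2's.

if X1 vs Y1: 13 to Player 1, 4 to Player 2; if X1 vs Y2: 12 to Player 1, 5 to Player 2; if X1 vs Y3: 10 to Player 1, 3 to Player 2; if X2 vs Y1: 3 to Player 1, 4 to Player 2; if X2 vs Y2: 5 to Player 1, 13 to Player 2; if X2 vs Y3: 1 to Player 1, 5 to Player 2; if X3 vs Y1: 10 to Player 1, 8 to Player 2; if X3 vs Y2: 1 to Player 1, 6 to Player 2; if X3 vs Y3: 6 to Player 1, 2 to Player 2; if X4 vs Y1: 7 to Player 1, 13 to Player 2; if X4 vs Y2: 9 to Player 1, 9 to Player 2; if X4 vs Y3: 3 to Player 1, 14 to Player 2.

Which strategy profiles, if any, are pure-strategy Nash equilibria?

(X1, Y2)

Check mutual best responses: a cell is a NE iff neither player can gain by unilaterally deviating.
Player 1's best responses — vs Y1: X1 (payoff 13); vs Y2: X1 (payoff 12); vs Y3: X1 (payoff 10).
Player 2's best responses — vs X1: Y2 (payoff 5); vs X2: Y2 (payoff 13); vs X3: Y1 (payoff 8); vs X4: Y3 (payoff 14).
The only mutual best response is (X1, Y2); neither player gains by switching there.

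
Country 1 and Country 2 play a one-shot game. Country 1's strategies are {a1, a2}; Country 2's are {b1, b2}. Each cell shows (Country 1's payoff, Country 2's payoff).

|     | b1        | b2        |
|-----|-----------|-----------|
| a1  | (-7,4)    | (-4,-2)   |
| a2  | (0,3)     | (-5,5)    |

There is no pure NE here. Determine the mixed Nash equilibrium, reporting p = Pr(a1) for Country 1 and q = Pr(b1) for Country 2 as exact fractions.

p = 1/4, q = 1/8

In a mixed NE each player is indifferent between their pure strategies, so the opponent's mix sets the indifference.
Country 2 indifferent between b1 and b2: p·4 + (1−p)·3 = p·(-2) + (1−p)·5 ⟹ 3 + 1p = 5 + (-7)p ⟹ p = 1/4.
Country 1 indifferent between a1 and a2: q·(-7) + (1−q)·(-4) = q·0 + (1−q)·(-5) ⟹ (-4) + (-3)q = (-5) + 5q ⟹ q = 1/8.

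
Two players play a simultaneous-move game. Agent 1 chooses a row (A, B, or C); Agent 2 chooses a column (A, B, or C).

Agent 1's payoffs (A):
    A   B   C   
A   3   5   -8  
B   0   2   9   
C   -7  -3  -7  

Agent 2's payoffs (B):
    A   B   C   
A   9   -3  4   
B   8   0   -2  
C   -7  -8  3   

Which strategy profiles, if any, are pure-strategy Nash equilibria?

(A, A)

Find each player's best response to every opponent strategy; NE are the intersections.
Agent 1's best responses — vs A: A (payoff 3); vs B: A (payoff 5); vs C: B (payoff 9).
Agent 2's best responses — vs A: A (payoff 9); vs B: A (payoff 8); vs C: C (payoff 3).
The only mutual best response is (A, A); neither player gains by switching there.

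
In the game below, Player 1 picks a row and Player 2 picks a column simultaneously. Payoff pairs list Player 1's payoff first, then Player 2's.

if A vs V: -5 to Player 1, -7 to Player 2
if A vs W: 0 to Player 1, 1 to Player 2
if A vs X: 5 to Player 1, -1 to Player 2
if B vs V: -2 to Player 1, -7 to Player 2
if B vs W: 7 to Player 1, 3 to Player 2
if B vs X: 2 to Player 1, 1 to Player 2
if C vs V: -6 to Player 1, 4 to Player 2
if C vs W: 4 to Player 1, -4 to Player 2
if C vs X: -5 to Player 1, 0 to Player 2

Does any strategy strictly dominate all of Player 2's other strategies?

A strategy is strictly dominant if it gives Player 2 a strictly higher payoff than every other strategy, against every choice by the opponent.
V is not dominant: against A, W gives 1 > -7.
W is not dominant: against C, V gives 4 > -4.
X is not dominant: against A, W gives 1 > -1.
No single strategy is best against every opponent action.

No strictly dominant strategy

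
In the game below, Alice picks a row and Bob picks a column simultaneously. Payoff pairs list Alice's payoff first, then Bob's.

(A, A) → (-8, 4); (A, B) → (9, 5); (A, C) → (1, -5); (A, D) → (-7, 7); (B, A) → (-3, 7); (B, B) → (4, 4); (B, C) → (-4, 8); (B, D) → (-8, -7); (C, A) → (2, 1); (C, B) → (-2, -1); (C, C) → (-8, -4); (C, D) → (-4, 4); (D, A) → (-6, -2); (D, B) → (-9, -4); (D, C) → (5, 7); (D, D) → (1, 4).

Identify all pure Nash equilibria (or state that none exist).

Check mutual best responses: a cell is a NE iff neither player can gain by unilaterally deviating.
Alice's best responses — vs A: C (payoff 2); vs B: A (payoff 9); vs C: D (payoff 5); vs D: D (payoff 1).
Bob's best responses — vs A: D (payoff 7); vs B: C (payoff 8); vs C: D (payoff 4); vs D: C (payoff 7).
The only mutual best response is (D, C); neither player gains by switching there.

(D, C)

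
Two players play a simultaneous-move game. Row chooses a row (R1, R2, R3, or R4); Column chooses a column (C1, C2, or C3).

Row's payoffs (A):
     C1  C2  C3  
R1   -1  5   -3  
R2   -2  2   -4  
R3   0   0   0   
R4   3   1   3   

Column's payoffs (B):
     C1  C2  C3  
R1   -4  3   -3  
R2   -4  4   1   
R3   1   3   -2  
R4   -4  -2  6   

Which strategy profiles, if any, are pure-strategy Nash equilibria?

Check mutual best responses: a cell is a NE iff neither player can gain by unilaterally deviating.
Row's best responses — vs C1: R4 (payoff 3); vs C2: R1 (payoff 5); vs C3: R4 (payoff 3).
Column's best responses — vs R1: C2 (payoff 3); vs R2: C2 (payoff 4); vs R3: C2 (payoff 3); vs R4: C3 (payoff 6).
Mutual best responses occur at (R1, C2) and (R4, C3); at each, neither player gains by switching.

(R1, C2) and (R4, C3)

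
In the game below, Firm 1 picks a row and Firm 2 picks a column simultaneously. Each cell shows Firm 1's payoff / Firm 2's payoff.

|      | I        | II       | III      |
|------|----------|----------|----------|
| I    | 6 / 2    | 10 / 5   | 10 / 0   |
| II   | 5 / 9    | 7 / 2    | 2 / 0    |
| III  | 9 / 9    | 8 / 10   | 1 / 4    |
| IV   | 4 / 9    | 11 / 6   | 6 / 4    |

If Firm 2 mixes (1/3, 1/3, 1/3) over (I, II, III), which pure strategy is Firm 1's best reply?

I

Compute Firm 1's expected payoff from each pure strategy against the given mix.
I: (1/3)·6 + (1/3)·10 + (1/3)·10 = 26/3
II: (1/3)·5 + (1/3)·7 + (1/3)·2 = 14/3
III: (1/3)·9 + (1/3)·8 + (1/3)·1 = 6
IV: (1/3)·4 + (1/3)·11 + (1/3)·6 = 7
Highest expected payoff is 26/3, from I.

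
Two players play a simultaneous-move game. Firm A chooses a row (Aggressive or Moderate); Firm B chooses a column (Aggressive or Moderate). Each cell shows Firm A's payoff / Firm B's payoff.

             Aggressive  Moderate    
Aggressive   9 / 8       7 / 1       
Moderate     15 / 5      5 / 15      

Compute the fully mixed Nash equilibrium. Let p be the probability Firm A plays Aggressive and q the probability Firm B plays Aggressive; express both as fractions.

p = 10/17, q = 1/4

In a mixed NE each player is indifferent between their pure strategies, so the opponent's mix sets the indifference.
Firm B indifferent between Aggressive and Moderate: p·8 + (1−p)·5 = p·1 + (1−p)·15 ⟹ 5 + 3p = 15 + (-14)p ⟹ p = 10/17.
Firm A indifferent between Aggressive and Moderate: q·9 + (1−q)·7 = q·15 + (1−q)·5 ⟹ 7 + 2q = 5 + 10q ⟹ q = 1/4.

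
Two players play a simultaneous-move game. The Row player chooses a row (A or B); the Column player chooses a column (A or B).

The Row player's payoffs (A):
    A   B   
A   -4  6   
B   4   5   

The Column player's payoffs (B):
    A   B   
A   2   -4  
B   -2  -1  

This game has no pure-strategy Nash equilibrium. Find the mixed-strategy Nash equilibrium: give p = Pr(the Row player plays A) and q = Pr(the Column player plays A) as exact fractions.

p = 1/7, q = 1/9

Each player's mixing probability is pinned down by making the *other* player indifferent.
The Column player indifferent between A and B: p·2 + (1−p)·(-2) = p·(-4) + (1−p)·(-1) ⟹ (-2) + 4p = (-1) + (-3)p ⟹ p = 1/7.
The Row player indifferent between A and B: q·(-4) + (1−q)·6 = q·4 + (1−q)·5 ⟹ 6 + (-10)q = 5 + (-1)q ⟹ q = 1/9.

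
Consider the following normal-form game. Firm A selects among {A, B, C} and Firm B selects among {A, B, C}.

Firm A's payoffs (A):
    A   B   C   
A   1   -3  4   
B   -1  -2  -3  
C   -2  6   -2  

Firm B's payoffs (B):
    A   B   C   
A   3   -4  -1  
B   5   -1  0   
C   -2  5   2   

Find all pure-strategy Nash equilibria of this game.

Find each player's best response to every opponent strategy; NE are the intersections.
Firm A's best responses — vs A: A (payoff 1); vs B: C (payoff 6); vs C: A (payoff 4).
Firm B's best responses — vs A: A (payoff 3); vs B: A (payoff 5); vs C: B (payoff 5).
Mutual best responses occur at (A, A) and (C, B); at each, neither player gains by switching.

(A, A) and (C, B)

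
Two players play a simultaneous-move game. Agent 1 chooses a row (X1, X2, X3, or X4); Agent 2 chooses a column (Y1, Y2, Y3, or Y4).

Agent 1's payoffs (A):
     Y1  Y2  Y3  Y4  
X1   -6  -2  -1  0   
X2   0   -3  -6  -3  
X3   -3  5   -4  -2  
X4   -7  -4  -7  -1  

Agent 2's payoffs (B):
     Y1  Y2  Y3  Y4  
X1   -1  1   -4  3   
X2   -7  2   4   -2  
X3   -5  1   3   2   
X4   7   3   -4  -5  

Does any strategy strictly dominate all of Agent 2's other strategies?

None

Check whether one of Agent 2's strategies beats all alternatives regardless of what the opponent does.
Y1 is not dominant: against X1, Y2 gives 1 > -1.
Y2 is not dominant: against X1, Y4 gives 3 > 1.
Y3 is not dominant: against X1, Y1 gives -1 > -4.
Y4 is not dominant: against X2, Y2 gives 2 > -2.
No single strategy is best against every opponent action.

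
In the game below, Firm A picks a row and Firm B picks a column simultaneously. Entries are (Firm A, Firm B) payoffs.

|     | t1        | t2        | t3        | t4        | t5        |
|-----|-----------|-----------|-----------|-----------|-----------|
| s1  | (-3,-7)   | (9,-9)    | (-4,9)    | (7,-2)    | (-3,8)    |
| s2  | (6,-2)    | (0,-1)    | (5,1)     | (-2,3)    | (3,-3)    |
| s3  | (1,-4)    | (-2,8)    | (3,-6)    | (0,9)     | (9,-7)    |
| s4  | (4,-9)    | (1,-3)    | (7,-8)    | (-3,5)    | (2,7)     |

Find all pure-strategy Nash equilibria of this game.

Find each player's best response to every opponent strategy; NE are the intersections.
Firm A's best responses — vs t1: s2 (payoff 6); vs t2: s1 (payoff 9); vs t3: s4 (payoff 7); vs t4: s1 (payoff 7); vs t5: s3 (payoff 9).
Firm B's best responses — vs s1: t3 (payoff 9); vs s2: t4 (payoff 3); vs s3: t4 (payoff 9); vs s4: t5 (payoff 7).
No cell has both players best-responding. For instance, Firm A's best reply to t1 is s2, but against s2 Firm B prefers t4 over t1.

No pure-strategy Nash equilibrium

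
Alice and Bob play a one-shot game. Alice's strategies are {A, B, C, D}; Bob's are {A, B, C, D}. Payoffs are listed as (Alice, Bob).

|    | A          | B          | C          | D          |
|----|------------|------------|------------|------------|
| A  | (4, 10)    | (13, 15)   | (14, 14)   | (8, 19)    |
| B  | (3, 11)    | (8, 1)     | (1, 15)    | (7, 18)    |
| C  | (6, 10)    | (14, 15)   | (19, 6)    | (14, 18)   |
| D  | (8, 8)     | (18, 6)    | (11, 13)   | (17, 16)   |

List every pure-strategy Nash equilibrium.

Check mutual best responses: a cell is a NE iff neither player can gain by unilaterally deviating.
Alice's best responses — vs A: D (payoff 8); vs B: D (payoff 18); vs C: C (payoff 19); vs D: D (payoff 17).
Bob's best responses — vs A: D (payoff 19); vs B: D (payoff 18); vs C: D (payoff 18); vs D: D (payoff 16).
The only mutual best response is (D, D); neither player gains by switching there.

(D, D)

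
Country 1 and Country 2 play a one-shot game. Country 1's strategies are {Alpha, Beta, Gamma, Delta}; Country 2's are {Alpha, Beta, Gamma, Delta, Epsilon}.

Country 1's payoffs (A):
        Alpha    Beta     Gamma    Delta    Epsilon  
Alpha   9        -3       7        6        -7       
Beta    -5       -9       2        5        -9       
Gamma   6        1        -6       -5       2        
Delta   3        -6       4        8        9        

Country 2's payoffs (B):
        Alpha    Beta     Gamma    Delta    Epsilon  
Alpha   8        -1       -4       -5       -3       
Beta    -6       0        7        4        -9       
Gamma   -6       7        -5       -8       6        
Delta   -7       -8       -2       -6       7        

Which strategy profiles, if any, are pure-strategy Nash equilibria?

Find each player's best response to every opponent strategy; NE are the intersections.
Country 1's best responses — vs Alpha: Alpha (payoff 9); vs Beta: Gamma (payoff 1); vs Gamma: Alpha (payoff 7); vs Delta: Delta (payoff 8); vs Epsilon: Delta (payoff 9).
Country 2's best responses — vs Alpha: Alpha (payoff 8); vs Beta: Gamma (payoff 7); vs Gamma: Beta (payoff 7); vs Delta: Epsilon (payoff 7).
Mutual best responses occur at (Alpha, Alpha), (Gamma, Beta), and (Delta, Epsilon); at each, neither player gains by switching.

(Alpha, Alpha), (Gamma, Beta), and (Delta, Epsilon)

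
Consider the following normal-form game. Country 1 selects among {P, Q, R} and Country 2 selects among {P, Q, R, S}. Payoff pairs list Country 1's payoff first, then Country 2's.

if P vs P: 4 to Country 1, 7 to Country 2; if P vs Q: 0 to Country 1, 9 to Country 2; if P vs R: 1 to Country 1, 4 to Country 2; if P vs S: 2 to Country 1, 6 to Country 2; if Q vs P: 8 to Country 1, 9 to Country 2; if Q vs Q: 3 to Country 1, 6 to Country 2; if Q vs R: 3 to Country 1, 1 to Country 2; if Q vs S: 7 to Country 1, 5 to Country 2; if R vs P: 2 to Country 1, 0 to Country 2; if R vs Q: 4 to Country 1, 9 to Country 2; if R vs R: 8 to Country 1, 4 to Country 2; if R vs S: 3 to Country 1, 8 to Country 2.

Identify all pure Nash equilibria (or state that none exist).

(Q, P) and (R, Q)

A profile is a Nash equilibrium when each player is best-responding to the other.
Country 1's best responses — vs P: Q (payoff 8); vs Q: R (payoff 4); vs R: R (payoff 8); vs S: Q (payoff 7).
Country 2's best responses — vs P: Q (payoff 9); vs Q: P (payoff 9); vs R: Q (payoff 9).
Mutual best responses occur at (Q, P) and (R, Q); at each, neither player gains by switching.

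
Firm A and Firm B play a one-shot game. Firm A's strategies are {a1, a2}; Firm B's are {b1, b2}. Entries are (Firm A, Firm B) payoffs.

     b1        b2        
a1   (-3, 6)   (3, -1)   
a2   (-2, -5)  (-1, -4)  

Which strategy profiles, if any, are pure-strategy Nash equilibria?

None

Check mutual best responses: a cell is a NE iff neither player can gain by unilaterally deviating.
Firm A's best responses — vs b1: a2 (payoff -2); vs b2: a1 (payoff 3).
Firm B's best responses — vs a1: b1 (payoff 6); vs a2: b2 (payoff -4).
No cell has both players best-responding. For instance, Firm A's best reply to b2 is a1, but against a1 Firm B prefers b1 over b2.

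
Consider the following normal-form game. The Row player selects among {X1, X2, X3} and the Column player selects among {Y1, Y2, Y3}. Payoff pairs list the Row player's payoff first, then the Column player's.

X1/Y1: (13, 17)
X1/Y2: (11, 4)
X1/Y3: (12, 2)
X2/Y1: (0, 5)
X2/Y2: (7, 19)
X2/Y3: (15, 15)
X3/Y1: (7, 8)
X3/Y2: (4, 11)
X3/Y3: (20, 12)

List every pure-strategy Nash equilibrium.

(X1, Y1) and (X3, Y3)

Find each player's best response to every opponent strategy; NE are the intersections.
The Row player's best responses — vs Y1: X1 (payoff 13); vs Y2: X1 (payoff 11); vs Y3: X3 (payoff 20).
The Column player's best responses — vs X1: Y1 (payoff 17); vs X2: Y2 (payoff 19); vs X3: Y3 (payoff 12).
Mutual best responses occur at (X1, Y1) and (X3, Y3); at each, neither player gains by switching.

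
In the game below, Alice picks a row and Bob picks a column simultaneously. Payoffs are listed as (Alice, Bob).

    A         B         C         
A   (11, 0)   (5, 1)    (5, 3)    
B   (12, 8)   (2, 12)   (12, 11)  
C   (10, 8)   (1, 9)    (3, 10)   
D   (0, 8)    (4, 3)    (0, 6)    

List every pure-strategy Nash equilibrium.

Check mutual best responses: a cell is a NE iff neither player can gain by unilaterally deviating.
Alice's best responses — vs A: B (payoff 12); vs B: A (payoff 5); vs C: B (payoff 12).
Bob's best responses — vs A: C (payoff 3); vs B: B (payoff 12); vs C: C (payoff 10); vs D: A (payoff 8).
No cell has both players best-responding. For instance, Alice's best reply to A is B, but against B Bob prefers B over A.

None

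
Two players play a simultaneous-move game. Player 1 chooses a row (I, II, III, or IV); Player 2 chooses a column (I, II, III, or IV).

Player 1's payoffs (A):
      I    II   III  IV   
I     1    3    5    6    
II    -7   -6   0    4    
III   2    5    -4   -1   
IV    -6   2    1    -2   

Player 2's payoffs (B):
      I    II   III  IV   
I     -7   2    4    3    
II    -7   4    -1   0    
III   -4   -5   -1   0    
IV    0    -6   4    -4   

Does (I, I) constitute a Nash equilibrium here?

Holding Player 2 at I: Player 1 gets 1 from I but could get 2 by switching to III. Player 1 has a profitable deviation.

No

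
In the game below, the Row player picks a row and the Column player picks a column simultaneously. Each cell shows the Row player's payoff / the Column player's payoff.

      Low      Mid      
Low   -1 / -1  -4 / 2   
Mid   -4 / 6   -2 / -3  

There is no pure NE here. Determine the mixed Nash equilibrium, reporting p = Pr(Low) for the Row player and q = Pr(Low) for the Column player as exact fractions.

p = 3/4, q = 2/5

Each player's mixing probability is pinned down by making the *other* player indifferent.
The Column player indifferent between Low and Mid: p·(-1) + (1−p)·6 = p·2 + (1−p)·(-3) ⟹ 6 + (-7)p = (-3) + 5p ⟹ p = 3/4.
The Row player indifferent between Low and Mid: q·(-1) + (1−q)·(-4) = q·(-4) + (1−q)·(-2) ⟹ (-4) + 3q = (-2) + (-2)q ⟹ q = 2/5.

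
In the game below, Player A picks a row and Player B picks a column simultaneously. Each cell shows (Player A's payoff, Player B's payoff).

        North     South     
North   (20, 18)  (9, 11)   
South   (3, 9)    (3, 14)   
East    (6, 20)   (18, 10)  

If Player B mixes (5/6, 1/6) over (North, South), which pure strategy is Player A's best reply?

North

Compute Player A's expected payoff from each pure strategy against the given mix.
North: (5/6)·20 + (1/6)·9 = 109/6
South: (5/6)·3 + (1/6)·3 = 3
East: (5/6)·6 + (1/6)·18 = 8
Highest expected payoff is 109/6, from North.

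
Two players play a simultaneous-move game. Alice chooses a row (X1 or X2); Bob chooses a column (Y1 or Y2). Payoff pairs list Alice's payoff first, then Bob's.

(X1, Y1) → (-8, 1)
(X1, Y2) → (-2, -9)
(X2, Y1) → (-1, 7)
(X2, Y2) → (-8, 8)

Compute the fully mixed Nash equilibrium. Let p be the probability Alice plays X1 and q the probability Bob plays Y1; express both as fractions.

Each player's mixing probability is pinned down by making the *other* player indifferent.
Bob indifferent between Y1 and Y2: p·1 + (1−p)·7 = p·(-9) + (1−p)·8 ⟹ 7 + (-6)p = 8 + (-17)p ⟹ p = 1/11.
Alice indifferent between X1 and X2: q·(-8) + (1−q)·(-2) = q·(-1) + (1−q)·(-8) ⟹ (-2) + (-6)q = (-8) + 7q ⟹ q = 6/13.

p = 1/11, q = 6/13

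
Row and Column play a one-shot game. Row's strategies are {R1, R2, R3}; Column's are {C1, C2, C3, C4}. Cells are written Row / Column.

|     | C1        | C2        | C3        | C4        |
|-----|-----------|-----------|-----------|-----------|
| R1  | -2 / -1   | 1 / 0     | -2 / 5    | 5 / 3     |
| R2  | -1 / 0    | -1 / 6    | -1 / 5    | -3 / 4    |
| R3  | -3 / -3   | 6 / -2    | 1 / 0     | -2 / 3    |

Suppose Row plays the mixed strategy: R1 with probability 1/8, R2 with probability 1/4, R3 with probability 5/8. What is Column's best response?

Column's best reply maximizes expected payoff against the mix.
C1: (1/8)·(-1) + (1/4)·0 + (5/8)·(-3) = -2
C2: (1/8)·0 + (1/4)·6 + (5/8)·(-2) = 1/4
C3: (1/8)·5 + (1/4)·5 + (5/8)·0 = 15/8
C4: (1/8)·3 + (1/4)·4 + (5/8)·3 = 13/4
Highest expected payoff is 13/4, from C4.

C4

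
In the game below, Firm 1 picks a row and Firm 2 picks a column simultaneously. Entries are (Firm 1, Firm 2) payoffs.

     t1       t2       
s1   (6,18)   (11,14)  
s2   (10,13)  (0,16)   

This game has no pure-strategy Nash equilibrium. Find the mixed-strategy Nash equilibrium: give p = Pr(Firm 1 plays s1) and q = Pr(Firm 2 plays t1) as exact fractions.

p = 3/7, q = 11/15

Each player's mixing probability is pinned down by making the *other* player indifferent.
Firm 2 indifferent between t1 and t2: p·18 + (1−p)·13 = p·14 + (1−p)·16 ⟹ 13 + 5p = 16 + (-2)p ⟹ p = 3/7.
Firm 1 indifferent between s1 and s2: q·6 + (1−q)·11 = q·10 + (1−q)·0 ⟹ 11 + (-5)q = 0 + 10q ⟹ q = 11/15.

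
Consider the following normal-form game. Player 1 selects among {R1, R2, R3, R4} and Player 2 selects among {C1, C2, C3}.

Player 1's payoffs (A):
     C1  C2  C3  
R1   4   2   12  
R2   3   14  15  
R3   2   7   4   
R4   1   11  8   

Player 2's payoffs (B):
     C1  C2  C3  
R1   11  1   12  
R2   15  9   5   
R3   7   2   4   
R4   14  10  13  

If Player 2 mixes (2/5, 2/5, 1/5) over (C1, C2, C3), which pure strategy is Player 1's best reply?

R2

Player 1's best reply maximizes expected payoff against the mix.
R1: (2/5)·4 + (2/5)·2 + (1/5)·12 = 24/5
R2: (2/5)·3 + (2/5)·14 + (1/5)·15 = 49/5
R3: (2/5)·2 + (2/5)·7 + (1/5)·4 = 22/5
R4: (2/5)·1 + (2/5)·11 + (1/5)·8 = 32/5
Highest expected payoff is 49/5, from R2.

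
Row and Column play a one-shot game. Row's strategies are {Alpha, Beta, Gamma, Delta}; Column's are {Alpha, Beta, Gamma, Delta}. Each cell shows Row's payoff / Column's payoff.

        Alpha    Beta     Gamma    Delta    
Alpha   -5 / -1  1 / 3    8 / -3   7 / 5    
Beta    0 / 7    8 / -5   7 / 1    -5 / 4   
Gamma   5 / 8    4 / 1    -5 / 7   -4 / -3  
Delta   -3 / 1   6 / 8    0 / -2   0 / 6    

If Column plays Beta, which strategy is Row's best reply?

With Column fixed at Beta, Row's payoffs are: Alpha → 1, Beta → 8, Gamma → 4, Delta → 6.
The maximum is 8, achieved by Beta.

Beta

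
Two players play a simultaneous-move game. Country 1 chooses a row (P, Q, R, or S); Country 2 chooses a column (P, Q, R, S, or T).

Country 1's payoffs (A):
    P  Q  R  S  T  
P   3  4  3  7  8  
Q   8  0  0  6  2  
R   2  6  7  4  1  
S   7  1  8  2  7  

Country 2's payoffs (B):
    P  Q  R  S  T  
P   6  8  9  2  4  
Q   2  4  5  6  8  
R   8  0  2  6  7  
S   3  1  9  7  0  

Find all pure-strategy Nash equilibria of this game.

(S, R)

Find each player's best response to every opponent strategy; NE are the intersections.
Country 1's best responses — vs P: Q (payoff 8); vs Q: R (payoff 6); vs R: S (payoff 8); vs S: P (payoff 7); vs T: P (payoff 8).
Country 2's best responses — vs P: R (payoff 9); vs Q: T (payoff 8); vs R: P (payoff 8); vs S: R (payoff 9).
The only mutual best response is (S, R); neither player gains by switching there.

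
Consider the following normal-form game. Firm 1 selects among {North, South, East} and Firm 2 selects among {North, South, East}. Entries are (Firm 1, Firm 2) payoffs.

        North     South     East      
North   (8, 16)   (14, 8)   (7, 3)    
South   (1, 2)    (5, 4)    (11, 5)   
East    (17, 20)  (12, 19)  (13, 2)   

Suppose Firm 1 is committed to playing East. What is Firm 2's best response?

With Firm 1 fixed at East, Firm 2's payoffs are: North → 20, South → 19, East → 2.
The maximum is 20, achieved by North.

North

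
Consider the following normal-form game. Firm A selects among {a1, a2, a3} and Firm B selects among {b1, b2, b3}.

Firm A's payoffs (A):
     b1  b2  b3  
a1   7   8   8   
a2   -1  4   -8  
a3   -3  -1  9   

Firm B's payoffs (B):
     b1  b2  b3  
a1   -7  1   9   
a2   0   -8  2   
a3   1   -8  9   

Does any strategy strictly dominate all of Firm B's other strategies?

A strategy is strictly dominant if it gives Firm B a strictly higher payoff than every other strategy, against every choice by the opponent.
b3 strictly dominates: vs a1: 9 > each of {-7, 1}; vs a2: 2 > each of {0, -8}; vs a3: 9 > each of {1, -8}.

b3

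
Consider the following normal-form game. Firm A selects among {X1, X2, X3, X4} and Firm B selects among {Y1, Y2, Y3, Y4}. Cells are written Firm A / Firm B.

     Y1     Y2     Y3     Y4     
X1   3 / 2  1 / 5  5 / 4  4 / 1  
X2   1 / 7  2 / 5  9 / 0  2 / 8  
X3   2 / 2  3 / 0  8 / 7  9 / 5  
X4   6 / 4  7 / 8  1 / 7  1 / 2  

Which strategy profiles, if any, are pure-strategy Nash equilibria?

(X4, Y2)

Find each player's best response to every opponent strategy; NE are the intersections.
Firm A's best responses — vs Y1: X4 (payoff 6); vs Y2: X4 (payoff 7); vs Y3: X2 (payoff 9); vs Y4: X3 (payoff 9).
Firm B's best responses — vs X1: Y2 (payoff 5); vs X2: Y4 (payoff 8); vs X3: Y3 (payoff 7); vs X4: Y2 (payoff 8).
The only mutual best response is (X4, Y2); neither player gains by switching there.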